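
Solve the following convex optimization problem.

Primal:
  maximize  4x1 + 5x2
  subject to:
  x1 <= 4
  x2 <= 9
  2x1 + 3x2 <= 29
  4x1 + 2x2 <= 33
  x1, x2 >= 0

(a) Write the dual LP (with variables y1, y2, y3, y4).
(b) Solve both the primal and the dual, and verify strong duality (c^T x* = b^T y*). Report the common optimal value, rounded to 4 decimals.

The standard primal-dual pair for 'max c^T x s.t. A x <= b, x >= 0' is:
  Dual:  min b^T y  s.t.  A^T y >= c,  y >= 0.

So the dual LP is:
  minimize  4y1 + 9y2 + 29y3 + 33y4
  subject to:
    y1 + 2y3 + 4y4 >= 4
    y2 + 3y3 + 2y4 >= 5
    y1, y2, y3, y4 >= 0

Solving the primal: x* = (4, 7).
  primal value c^T x* = 51.
Solving the dual: y* = (0.6667, 0, 1.6667, 0).
  dual value b^T y* = 51.
Strong duality: c^T x* = b^T y*. Confirmed.

51


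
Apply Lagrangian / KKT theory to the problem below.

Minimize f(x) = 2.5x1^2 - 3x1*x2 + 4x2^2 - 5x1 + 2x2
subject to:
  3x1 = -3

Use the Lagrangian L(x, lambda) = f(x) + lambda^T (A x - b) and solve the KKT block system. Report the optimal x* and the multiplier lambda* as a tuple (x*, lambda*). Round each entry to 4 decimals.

Form the Lagrangian:
  L(x, lambda) = (1/2) x^T Q x + c^T x + lambda^T (A x - b)
Stationarity (grad_x L = 0): Q x + c + A^T lambda = 0.
Primal feasibility: A x = b.

This gives the KKT block system:
  [ Q   A^T ] [ x     ]   [-c ]
  [ A    0  ] [ lambda ] = [ b ]

Solving the linear system:
  x*      = (-1, -0.625)
  lambda* = (2.7083)
  f(x*)   = 5.9375

x* = (-1, -0.625), lambda* = (2.7083)


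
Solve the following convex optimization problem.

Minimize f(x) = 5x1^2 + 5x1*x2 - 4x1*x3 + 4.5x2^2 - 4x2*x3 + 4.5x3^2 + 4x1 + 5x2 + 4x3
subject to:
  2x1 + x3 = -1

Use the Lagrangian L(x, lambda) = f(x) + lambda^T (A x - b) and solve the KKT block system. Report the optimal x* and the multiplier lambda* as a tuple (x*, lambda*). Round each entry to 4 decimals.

Form the Lagrangian:
  L(x, lambda) = (1/2) x^T Q x + c^T x + lambda^T (A x - b)
Stationarity (grad_x L = 0): Q x + c + A^T lambda = 0.
Primal feasibility: A x = b.

This gives the KKT block system:
  [ Q   A^T ] [ x     ]   [-c ]
  [ A    0  ] [ lambda ] = [ b ]

Solving the linear system:
  x*      = (-0.1157, -0.8329, -0.7686)
  lambda* = (-0.8766)
  f(x*)   = -4.2892

x* = (-0.1157, -0.8329, -0.7686), lambda* = (-0.8766)


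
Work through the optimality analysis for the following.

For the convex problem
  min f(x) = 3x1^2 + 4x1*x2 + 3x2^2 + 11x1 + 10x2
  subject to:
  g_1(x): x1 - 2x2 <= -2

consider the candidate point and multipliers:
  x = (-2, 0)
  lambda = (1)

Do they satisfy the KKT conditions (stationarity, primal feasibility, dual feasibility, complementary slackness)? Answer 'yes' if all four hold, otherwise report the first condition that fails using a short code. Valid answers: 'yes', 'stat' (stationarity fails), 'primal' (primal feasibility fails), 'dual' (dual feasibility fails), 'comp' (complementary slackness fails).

Gradient of f: grad f(x) = Q x + c = (-1, 2)
Constraint values g_i(x) = a_i^T x - b_i:
  g_1((-2, 0)) = 0
Stationarity residual: grad f(x) + sum_i lambda_i a_i = (0, 0)
  -> stationarity OK
Primal feasibility (all g_i <= 0): OK
Dual feasibility (all lambda_i >= 0): OK
Complementary slackness (lambda_i * g_i(x) = 0 for all i): OK

Verdict: yes, KKT holds.

yes


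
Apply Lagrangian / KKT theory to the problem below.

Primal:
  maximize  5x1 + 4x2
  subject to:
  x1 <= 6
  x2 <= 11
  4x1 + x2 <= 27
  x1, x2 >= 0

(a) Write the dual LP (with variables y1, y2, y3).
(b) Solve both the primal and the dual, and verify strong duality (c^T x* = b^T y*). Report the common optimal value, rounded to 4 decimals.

The standard primal-dual pair for 'max c^T x s.t. A x <= b, x >= 0' is:
  Dual:  min b^T y  s.t.  A^T y >= c,  y >= 0.

So the dual LP is:
  minimize  6y1 + 11y2 + 27y3
  subject to:
    y1 + 4y3 >= 5
    y2 + y3 >= 4
    y1, y2, y3 >= 0

Solving the primal: x* = (4, 11).
  primal value c^T x* = 64.
Solving the dual: y* = (0, 2.75, 1.25).
  dual value b^T y* = 64.
Strong duality: c^T x* = b^T y*. Confirmed.

64


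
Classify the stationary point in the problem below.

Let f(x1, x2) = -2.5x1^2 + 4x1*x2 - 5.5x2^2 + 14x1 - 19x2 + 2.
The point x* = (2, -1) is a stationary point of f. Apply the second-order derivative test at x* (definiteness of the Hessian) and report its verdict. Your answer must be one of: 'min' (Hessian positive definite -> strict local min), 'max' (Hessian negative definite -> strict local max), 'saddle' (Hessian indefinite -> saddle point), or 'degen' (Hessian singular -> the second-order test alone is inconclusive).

Compute the Hessian H = grad^2 f:
  H = [[-5, 4], [4, -11]]
Verify stationarity: grad f(x*) = H x* + g = (0, 0).
Eigenvalues of H: -13, -3.
Both eigenvalues < 0, so H is negative definite -> x* is a strict local max.

max


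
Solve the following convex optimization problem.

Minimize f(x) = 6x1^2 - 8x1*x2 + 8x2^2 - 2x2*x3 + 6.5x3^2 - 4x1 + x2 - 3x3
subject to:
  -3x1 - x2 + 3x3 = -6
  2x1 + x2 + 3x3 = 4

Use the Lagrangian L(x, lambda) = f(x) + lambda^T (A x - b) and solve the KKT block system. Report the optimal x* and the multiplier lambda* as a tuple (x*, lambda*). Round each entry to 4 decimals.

Form the Lagrangian:
  L(x, lambda) = (1/2) x^T Q x + c^T x + lambda^T (A x - b)
Stationarity (grad_x L = 0): Q x + c + A^T lambda = 0.
Primal feasibility: A x = b.

This gives the KKT block system:
  [ Q   A^T ] [ x     ]   [-c ]
  [ A    0  ] [ lambda ] = [ b ]

Solving the linear system:
  x*      = (1.6299, 0.9252, -0.0617)
  lambda* = (2.3852, -0.5012)
  f(x*)   = 5.4532

x* = (1.6299, 0.9252, -0.0617), lambda* = (2.3852, -0.5012)


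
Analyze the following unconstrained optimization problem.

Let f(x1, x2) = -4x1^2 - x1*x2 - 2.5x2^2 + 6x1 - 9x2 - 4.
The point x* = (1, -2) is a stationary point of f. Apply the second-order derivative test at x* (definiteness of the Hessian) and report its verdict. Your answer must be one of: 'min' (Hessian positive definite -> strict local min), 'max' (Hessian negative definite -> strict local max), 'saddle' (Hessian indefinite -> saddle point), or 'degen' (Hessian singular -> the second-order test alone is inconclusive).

Compute the Hessian H = grad^2 f:
  H = [[-8, -1], [-1, -5]]
Verify stationarity: grad f(x*) = H x* + g = (0, 0).
Eigenvalues of H: -8.3028, -4.6972.
Both eigenvalues < 0, so H is negative definite -> x* is a strict local max.

max


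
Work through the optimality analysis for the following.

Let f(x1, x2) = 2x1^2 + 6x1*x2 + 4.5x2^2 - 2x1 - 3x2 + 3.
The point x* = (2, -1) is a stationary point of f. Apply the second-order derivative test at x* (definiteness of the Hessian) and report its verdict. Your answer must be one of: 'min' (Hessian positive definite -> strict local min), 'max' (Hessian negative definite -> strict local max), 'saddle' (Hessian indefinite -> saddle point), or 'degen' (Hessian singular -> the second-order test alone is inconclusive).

Compute the Hessian H = grad^2 f:
  H = [[4, 6], [6, 9]]
Verify stationarity: grad f(x*) = H x* + g = (0, 0).
Eigenvalues of H: 0, 13.
H has a zero eigenvalue (singular; positive semidefinite but not definite), so H is neither positive definite, negative definite, nor indefinite. The second-order test alone is inconclusive -> degen.
(Indeed, f is constant along the null direction of H through x*, so x* is not a strict local extremum.)

degen


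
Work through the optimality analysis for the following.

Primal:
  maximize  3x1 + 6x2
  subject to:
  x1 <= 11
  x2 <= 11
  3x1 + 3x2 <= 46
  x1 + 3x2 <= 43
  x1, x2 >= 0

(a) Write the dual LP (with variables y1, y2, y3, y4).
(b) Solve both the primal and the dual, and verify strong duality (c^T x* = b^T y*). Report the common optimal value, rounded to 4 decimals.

The standard primal-dual pair for 'max c^T x s.t. A x <= b, x >= 0' is:
  Dual:  min b^T y  s.t.  A^T y >= c,  y >= 0.

So the dual LP is:
  minimize  11y1 + 11y2 + 46y3 + 43y4
  subject to:
    y1 + 3y3 + y4 >= 3
    y2 + 3y3 + 3y4 >= 6
    y1, y2, y3, y4 >= 0

Solving the primal: x* = (4.3333, 11).
  primal value c^T x* = 79.
Solving the dual: y* = (0, 3, 1, 0).
  dual value b^T y* = 79.
Strong duality: c^T x* = b^T y*. Confirmed.

79


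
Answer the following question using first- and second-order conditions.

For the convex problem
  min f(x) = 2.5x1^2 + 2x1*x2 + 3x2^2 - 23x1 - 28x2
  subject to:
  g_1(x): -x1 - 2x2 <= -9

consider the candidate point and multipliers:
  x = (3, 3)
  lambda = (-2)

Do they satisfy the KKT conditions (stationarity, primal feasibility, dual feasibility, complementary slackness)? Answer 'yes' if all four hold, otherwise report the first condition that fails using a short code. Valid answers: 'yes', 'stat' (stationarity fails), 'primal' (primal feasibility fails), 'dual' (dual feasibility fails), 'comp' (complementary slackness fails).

Gradient of f: grad f(x) = Q x + c = (-2, -4)
Constraint values g_i(x) = a_i^T x - b_i:
  g_1((3, 3)) = 0
Stationarity residual: grad f(x) + sum_i lambda_i a_i = (0, 0)
  -> stationarity OK
Primal feasibility (all g_i <= 0): OK
Dual feasibility (all lambda_i >= 0): FAILS
Complementary slackness (lambda_i * g_i(x) = 0 for all i): OK

Verdict: the first failing condition is dual_feasibility -> dual.

dual


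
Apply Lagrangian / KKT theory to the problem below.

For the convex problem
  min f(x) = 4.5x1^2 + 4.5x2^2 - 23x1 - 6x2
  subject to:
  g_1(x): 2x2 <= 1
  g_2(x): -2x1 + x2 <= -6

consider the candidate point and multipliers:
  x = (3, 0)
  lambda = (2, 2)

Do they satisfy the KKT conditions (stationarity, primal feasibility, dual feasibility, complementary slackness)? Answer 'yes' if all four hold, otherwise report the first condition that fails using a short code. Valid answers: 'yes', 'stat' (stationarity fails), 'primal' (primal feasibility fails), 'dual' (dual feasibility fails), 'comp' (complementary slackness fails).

Gradient of f: grad f(x) = Q x + c = (4, -6)
Constraint values g_i(x) = a_i^T x - b_i:
  g_1((3, 0)) = -1
  g_2((3, 0)) = 0
Stationarity residual: grad f(x) + sum_i lambda_i a_i = (0, 0)
  -> stationarity OK
Primal feasibility (all g_i <= 0): OK
Dual feasibility (all lambda_i >= 0): OK
Complementary slackness (lambda_i * g_i(x) = 0 for all i): FAILS

Verdict: the first failing condition is complementary_slackness -> comp.

comp


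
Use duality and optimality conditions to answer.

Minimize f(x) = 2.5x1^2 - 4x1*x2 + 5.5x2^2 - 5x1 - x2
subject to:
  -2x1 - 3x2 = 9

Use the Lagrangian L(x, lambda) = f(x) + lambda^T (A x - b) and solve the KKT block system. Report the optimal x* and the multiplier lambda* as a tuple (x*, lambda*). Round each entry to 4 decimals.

Form the Lagrangian:
  L(x, lambda) = (1/2) x^T Q x + c^T x + lambda^T (A x - b)
Stationarity (grad_x L = 0): Q x + c + A^T lambda = 0.
Primal feasibility: A x = b.

This gives the KKT block system:
  [ Q   A^T ] [ x     ]   [-c ]
  [ A    0  ] [ lambda ] = [ b ]

Solving the linear system:
  x*      = (-1.9489, -1.7007)
  lambda* = (-3.9708)
  f(x*)   = 23.5912

x* = (-1.9489, -1.7007), lambda* = (-3.9708)


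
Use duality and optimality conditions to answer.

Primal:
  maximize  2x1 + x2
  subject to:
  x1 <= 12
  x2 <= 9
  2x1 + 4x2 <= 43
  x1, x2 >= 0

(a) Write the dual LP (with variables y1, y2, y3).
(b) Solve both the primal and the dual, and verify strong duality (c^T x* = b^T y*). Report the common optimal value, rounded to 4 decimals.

The standard primal-dual pair for 'max c^T x s.t. A x <= b, x >= 0' is:
  Dual:  min b^T y  s.t.  A^T y >= c,  y >= 0.

So the dual LP is:
  minimize  12y1 + 9y2 + 43y3
  subject to:
    y1 + 2y3 >= 2
    y2 + 4y3 >= 1
    y1, y2, y3 >= 0

Solving the primal: x* = (12, 4.75).
  primal value c^T x* = 28.75.
Solving the dual: y* = (1.5, 0, 0.25).
  dual value b^T y* = 28.75.
Strong duality: c^T x* = b^T y*. Confirmed.

28.75


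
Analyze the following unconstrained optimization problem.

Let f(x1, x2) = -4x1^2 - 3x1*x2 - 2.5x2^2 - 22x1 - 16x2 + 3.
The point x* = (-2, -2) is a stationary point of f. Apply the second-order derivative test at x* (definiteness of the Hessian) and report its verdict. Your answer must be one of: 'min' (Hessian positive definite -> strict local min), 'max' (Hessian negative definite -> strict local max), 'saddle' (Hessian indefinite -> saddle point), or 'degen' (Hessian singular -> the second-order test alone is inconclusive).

Compute the Hessian H = grad^2 f:
  H = [[-8, -3], [-3, -5]]
Verify stationarity: grad f(x*) = H x* + g = (0, 0).
Eigenvalues of H: -9.8541, -3.1459.
Both eigenvalues < 0, so H is negative definite -> x* is a strict local max.

max


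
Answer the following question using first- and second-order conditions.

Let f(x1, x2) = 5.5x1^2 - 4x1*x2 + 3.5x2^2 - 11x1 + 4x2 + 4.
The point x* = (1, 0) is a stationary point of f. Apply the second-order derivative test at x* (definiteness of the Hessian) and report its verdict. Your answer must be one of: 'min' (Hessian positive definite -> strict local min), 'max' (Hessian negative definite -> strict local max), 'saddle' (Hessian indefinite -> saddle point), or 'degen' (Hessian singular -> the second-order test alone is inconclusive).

Compute the Hessian H = grad^2 f:
  H = [[11, -4], [-4, 7]]
Verify stationarity: grad f(x*) = H x* + g = (0, 0).
Eigenvalues of H: 4.5279, 13.4721.
Both eigenvalues > 0, so H is positive definite -> x* is a strict local min.

min


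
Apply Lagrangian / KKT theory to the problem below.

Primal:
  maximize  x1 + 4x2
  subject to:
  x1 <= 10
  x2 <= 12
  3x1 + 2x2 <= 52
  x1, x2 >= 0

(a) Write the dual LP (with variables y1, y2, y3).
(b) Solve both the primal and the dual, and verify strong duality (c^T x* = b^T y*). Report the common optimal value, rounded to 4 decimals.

The standard primal-dual pair for 'max c^T x s.t. A x <= b, x >= 0' is:
  Dual:  min b^T y  s.t.  A^T y >= c,  y >= 0.

So the dual LP is:
  minimize  10y1 + 12y2 + 52y3
  subject to:
    y1 + 3y3 >= 1
    y2 + 2y3 >= 4
    y1, y2, y3 >= 0

Solving the primal: x* = (9.3333, 12).
  primal value c^T x* = 57.3333.
Solving the dual: y* = (0, 3.3333, 0.3333).
  dual value b^T y* = 57.3333.
Strong duality: c^T x* = b^T y*. Confirmed.

57.3333


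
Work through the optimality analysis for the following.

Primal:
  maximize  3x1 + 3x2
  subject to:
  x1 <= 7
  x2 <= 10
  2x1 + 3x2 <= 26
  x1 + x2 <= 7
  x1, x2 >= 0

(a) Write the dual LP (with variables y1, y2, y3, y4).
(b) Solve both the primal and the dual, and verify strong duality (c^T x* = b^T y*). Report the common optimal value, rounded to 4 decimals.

The standard primal-dual pair for 'max c^T x s.t. A x <= b, x >= 0' is:
  Dual:  min b^T y  s.t.  A^T y >= c,  y >= 0.

So the dual LP is:
  minimize  7y1 + 10y2 + 26y3 + 7y4
  subject to:
    y1 + 2y3 + y4 >= 3
    y2 + 3y3 + y4 >= 3
    y1, y2, y3, y4 >= 0

Solving the primal: x* = (7, 0).
  primal value c^T x* = 21.
Solving the dual: y* = (0, 0, 0, 3).
  dual value b^T y* = 21.
Strong duality: c^T x* = b^T y*. Confirmed.

21


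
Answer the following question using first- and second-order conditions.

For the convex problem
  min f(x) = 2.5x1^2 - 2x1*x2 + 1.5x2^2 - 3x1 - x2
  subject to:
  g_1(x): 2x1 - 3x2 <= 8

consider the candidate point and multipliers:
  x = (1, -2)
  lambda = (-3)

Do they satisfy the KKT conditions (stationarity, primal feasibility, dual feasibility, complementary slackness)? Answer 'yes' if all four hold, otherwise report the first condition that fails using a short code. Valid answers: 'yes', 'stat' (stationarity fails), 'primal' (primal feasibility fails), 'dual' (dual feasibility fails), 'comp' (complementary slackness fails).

Gradient of f: grad f(x) = Q x + c = (6, -9)
Constraint values g_i(x) = a_i^T x - b_i:
  g_1((1, -2)) = 0
Stationarity residual: grad f(x) + sum_i lambda_i a_i = (0, 0)
  -> stationarity OK
Primal feasibility (all g_i <= 0): OK
Dual feasibility (all lambda_i >= 0): FAILS
Complementary slackness (lambda_i * g_i(x) = 0 for all i): OK

Verdict: the first failing condition is dual_feasibility -> dual.

dual


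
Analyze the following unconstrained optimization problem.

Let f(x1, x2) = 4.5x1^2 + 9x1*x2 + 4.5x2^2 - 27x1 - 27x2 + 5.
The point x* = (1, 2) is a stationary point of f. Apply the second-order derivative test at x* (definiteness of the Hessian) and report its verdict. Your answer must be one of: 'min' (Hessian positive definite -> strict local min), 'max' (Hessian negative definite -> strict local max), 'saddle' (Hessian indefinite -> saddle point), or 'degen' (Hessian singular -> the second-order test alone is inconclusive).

Compute the Hessian H = grad^2 f:
  H = [[9, 9], [9, 9]]
Verify stationarity: grad f(x*) = H x* + g = (0, 0).
Eigenvalues of H: 0, 18.
H has a zero eigenvalue (singular; positive semidefinite but not definite), so H is neither positive definite, negative definite, nor indefinite. The second-order test alone is inconclusive -> degen.
(Indeed, f is constant along the null direction of H through x*, so x* is not a strict local extremum.)

degen


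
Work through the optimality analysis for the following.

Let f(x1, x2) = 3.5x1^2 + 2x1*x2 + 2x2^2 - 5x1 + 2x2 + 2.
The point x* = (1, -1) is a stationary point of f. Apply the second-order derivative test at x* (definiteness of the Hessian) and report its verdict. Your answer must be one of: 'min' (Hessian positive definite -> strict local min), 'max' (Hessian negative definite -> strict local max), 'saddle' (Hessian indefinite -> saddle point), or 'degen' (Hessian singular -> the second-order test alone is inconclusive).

Compute the Hessian H = grad^2 f:
  H = [[7, 2], [2, 4]]
Verify stationarity: grad f(x*) = H x* + g = (0, 0).
Eigenvalues of H: 3, 8.
Both eigenvalues > 0, so H is positive definite -> x* is a strict local min.

min


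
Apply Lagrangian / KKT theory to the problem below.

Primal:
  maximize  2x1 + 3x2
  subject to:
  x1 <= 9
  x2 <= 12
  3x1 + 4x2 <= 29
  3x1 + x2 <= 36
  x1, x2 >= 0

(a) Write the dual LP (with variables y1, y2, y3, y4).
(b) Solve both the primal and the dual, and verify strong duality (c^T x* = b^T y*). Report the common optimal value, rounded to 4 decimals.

The standard primal-dual pair for 'max c^T x s.t. A x <= b, x >= 0' is:
  Dual:  min b^T y  s.t.  A^T y >= c,  y >= 0.

So the dual LP is:
  minimize  9y1 + 12y2 + 29y3 + 36y4
  subject to:
    y1 + 3y3 + 3y4 >= 2
    y2 + 4y3 + y4 >= 3
    y1, y2, y3, y4 >= 0

Solving the primal: x* = (0, 7.25).
  primal value c^T x* = 21.75.
Solving the dual: y* = (0, 0, 0.75, 0).
  dual value b^T y* = 21.75.
Strong duality: c^T x* = b^T y*. Confirmed.

21.75


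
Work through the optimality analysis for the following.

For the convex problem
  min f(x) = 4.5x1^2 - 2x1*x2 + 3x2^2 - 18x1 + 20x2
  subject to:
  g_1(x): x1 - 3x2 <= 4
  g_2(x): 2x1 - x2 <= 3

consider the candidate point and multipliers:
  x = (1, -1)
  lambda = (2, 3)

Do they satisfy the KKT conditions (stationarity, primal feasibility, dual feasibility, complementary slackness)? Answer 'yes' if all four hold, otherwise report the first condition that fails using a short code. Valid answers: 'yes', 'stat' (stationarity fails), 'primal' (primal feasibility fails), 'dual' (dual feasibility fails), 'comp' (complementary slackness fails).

Gradient of f: grad f(x) = Q x + c = (-7, 12)
Constraint values g_i(x) = a_i^T x - b_i:
  g_1((1, -1)) = 0
  g_2((1, -1)) = 0
Stationarity residual: grad f(x) + sum_i lambda_i a_i = (1, 3)
  -> stationarity FAILS
Primal feasibility (all g_i <= 0): OK
Dual feasibility (all lambda_i >= 0): OK
Complementary slackness (lambda_i * g_i(x) = 0 for all i): OK

Verdict: the first failing condition is stationarity -> stat.

stat


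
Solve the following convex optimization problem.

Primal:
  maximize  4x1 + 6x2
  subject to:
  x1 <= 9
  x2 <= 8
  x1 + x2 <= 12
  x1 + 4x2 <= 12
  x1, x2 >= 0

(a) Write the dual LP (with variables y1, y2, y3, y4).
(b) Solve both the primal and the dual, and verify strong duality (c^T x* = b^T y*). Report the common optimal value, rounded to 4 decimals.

The standard primal-dual pair for 'max c^T x s.t. A x <= b, x >= 0' is:
  Dual:  min b^T y  s.t.  A^T y >= c,  y >= 0.

So the dual LP is:
  minimize  9y1 + 8y2 + 12y3 + 12y4
  subject to:
    y1 + y3 + y4 >= 4
    y2 + y3 + 4y4 >= 6
    y1, y2, y3, y4 >= 0

Solving the primal: x* = (9, 0.75).
  primal value c^T x* = 40.5.
Solving the dual: y* = (2.5, 0, 0, 1.5).
  dual value b^T y* = 40.5.
Strong duality: c^T x* = b^T y*. Confirmed.

40.5


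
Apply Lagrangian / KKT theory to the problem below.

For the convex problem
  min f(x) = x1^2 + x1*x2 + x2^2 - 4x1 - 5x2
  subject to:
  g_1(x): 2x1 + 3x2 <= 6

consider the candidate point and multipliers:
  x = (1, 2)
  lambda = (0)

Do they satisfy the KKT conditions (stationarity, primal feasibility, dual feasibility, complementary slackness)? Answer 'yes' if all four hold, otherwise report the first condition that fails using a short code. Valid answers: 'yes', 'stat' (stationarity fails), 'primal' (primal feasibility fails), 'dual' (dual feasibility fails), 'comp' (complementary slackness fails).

Gradient of f: grad f(x) = Q x + c = (0, 0)
Constraint values g_i(x) = a_i^T x - b_i:
  g_1((1, 2)) = 2
Stationarity residual: grad f(x) + sum_i lambda_i a_i = (0, 0)
  -> stationarity OK
Primal feasibility (all g_i <= 0): FAILS
Dual feasibility (all lambda_i >= 0): OK
Complementary slackness (lambda_i * g_i(x) = 0 for all i): OK

Verdict: the first failing condition is primal_feasibility -> primal.

primal


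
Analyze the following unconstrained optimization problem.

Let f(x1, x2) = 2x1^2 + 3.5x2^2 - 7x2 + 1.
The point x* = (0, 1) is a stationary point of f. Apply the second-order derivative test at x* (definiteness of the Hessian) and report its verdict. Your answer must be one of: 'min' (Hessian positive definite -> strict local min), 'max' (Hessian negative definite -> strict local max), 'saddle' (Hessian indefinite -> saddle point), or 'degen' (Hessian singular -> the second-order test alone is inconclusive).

Compute the Hessian H = grad^2 f:
  H = [[4, 0], [0, 7]]
Verify stationarity: grad f(x*) = H x* + g = (0, 0).
Eigenvalues of H: 4, 7.
Both eigenvalues > 0, so H is positive definite -> x* is a strict local min.

min


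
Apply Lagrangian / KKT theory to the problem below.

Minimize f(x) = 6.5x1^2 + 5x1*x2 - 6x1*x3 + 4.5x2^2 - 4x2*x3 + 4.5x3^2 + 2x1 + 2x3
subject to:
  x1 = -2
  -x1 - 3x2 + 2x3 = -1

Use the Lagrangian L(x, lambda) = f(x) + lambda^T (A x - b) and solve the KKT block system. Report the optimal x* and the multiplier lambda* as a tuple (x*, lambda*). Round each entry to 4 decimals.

Form the Lagrangian:
  L(x, lambda) = (1/2) x^T Q x + c^T x + lambda^T (A x - b)
Stationarity (grad_x L = 0): Q x + c + A^T lambda = 0.
Primal feasibility: A x = b.

This gives the KKT block system:
  [ Q   A^T ] [ x     ]   [-c ]
  [ A    0  ] [ lambda ] = [ b ]

Solving the linear system:
  x*      = (-2, 0.1884, -1.2174)
  lambda* = (14.6087, -1.1449)
  f(x*)   = 10.8188

x* = (-2, 0.1884, -1.2174), lambda* = (14.6087, -1.1449)


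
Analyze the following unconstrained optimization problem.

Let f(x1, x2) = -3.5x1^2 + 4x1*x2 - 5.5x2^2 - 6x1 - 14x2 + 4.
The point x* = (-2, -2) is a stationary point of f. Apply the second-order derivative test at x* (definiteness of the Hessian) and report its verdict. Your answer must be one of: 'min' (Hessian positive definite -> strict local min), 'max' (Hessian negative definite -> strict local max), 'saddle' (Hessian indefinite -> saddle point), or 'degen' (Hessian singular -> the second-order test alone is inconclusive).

Compute the Hessian H = grad^2 f:
  H = [[-7, 4], [4, -11]]
Verify stationarity: grad f(x*) = H x* + g = (0, 0).
Eigenvalues of H: -13.4721, -4.5279.
Both eigenvalues < 0, so H is negative definite -> x* is a strict local max.

max


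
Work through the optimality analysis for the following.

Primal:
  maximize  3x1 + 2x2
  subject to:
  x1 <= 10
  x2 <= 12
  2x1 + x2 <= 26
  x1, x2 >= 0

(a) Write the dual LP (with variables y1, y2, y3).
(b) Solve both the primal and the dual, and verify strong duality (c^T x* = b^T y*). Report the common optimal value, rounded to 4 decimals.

The standard primal-dual pair for 'max c^T x s.t. A x <= b, x >= 0' is:
  Dual:  min b^T y  s.t.  A^T y >= c,  y >= 0.

So the dual LP is:
  minimize  10y1 + 12y2 + 26y3
  subject to:
    y1 + 2y3 >= 3
    y2 + y3 >= 2
    y1, y2, y3 >= 0

Solving the primal: x* = (7, 12).
  primal value c^T x* = 45.
Solving the dual: y* = (0, 0.5, 1.5).
  dual value b^T y* = 45.
Strong duality: c^T x* = b^T y*. Confirmed.

45


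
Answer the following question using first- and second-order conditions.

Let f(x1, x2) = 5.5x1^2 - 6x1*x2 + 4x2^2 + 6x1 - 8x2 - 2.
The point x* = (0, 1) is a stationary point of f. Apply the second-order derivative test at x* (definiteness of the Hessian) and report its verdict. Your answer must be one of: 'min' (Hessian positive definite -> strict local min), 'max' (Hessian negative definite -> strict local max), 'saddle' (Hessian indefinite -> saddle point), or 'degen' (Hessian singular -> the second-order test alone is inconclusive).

Compute the Hessian H = grad^2 f:
  H = [[11, -6], [-6, 8]]
Verify stationarity: grad f(x*) = H x* + g = (0, 0).
Eigenvalues of H: 3.3153, 15.6847.
Both eigenvalues > 0, so H is positive definite -> x* is a strict local min.

min


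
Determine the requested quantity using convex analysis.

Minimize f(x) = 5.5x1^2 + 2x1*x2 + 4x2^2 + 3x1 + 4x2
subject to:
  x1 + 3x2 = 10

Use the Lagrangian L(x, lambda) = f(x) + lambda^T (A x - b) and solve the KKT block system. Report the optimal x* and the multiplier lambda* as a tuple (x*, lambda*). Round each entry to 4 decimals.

Form the Lagrangian:
  L(x, lambda) = (1/2) x^T Q x + c^T x + lambda^T (A x - b)
Stationarity (grad_x L = 0): Q x + c + A^T lambda = 0.
Primal feasibility: A x = b.

This gives the KKT block system:
  [ Q   A^T ] [ x     ]   [-c ]
  [ A    0  ] [ lambda ] = [ b ]

Solving the linear system:
  x*      = (0.0526, 3.3158)
  lambda* = (-10.2105)
  f(x*)   = 57.7632

x* = (0.0526, 3.3158), lambda* = (-10.2105)


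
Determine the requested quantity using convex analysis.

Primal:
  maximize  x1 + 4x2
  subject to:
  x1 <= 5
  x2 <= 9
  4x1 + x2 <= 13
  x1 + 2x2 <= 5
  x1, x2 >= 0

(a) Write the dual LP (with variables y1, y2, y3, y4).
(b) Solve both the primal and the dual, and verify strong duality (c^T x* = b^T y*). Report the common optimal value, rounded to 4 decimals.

The standard primal-dual pair for 'max c^T x s.t. A x <= b, x >= 0' is:
  Dual:  min b^T y  s.t.  A^T y >= c,  y >= 0.

So the dual LP is:
  minimize  5y1 + 9y2 + 13y3 + 5y4
  subject to:
    y1 + 4y3 + y4 >= 1
    y2 + y3 + 2y4 >= 4
    y1, y2, y3, y4 >= 0

Solving the primal: x* = (0, 2.5).
  primal value c^T x* = 10.
Solving the dual: y* = (0, 0, 0, 2).
  dual value b^T y* = 10.
Strong duality: c^T x* = b^T y*. Confirmed.

10


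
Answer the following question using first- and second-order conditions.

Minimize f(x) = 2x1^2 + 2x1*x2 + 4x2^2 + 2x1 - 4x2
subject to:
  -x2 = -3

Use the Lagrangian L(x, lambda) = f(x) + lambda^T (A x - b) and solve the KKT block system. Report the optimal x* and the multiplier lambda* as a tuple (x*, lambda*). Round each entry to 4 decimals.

Form the Lagrangian:
  L(x, lambda) = (1/2) x^T Q x + c^T x + lambda^T (A x - b)
Stationarity (grad_x L = 0): Q x + c + A^T lambda = 0.
Primal feasibility: A x = b.

This gives the KKT block system:
  [ Q   A^T ] [ x     ]   [-c ]
  [ A    0  ] [ lambda ] = [ b ]

Solving the linear system:
  x*      = (-2, 3)
  lambda* = (16)
  f(x*)   = 16

x* = (-2, 3), lambda* = (16)


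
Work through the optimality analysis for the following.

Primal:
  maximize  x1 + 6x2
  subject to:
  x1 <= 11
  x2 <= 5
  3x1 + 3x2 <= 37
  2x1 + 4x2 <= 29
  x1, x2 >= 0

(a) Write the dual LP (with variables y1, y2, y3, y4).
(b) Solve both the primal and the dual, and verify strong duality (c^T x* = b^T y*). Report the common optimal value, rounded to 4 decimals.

The standard primal-dual pair for 'max c^T x s.t. A x <= b, x >= 0' is:
  Dual:  min b^T y  s.t.  A^T y >= c,  y >= 0.

So the dual LP is:
  minimize  11y1 + 5y2 + 37y3 + 29y4
  subject to:
    y1 + 3y3 + 2y4 >= 1
    y2 + 3y3 + 4y4 >= 6
    y1, y2, y3, y4 >= 0

Solving the primal: x* = (4.5, 5).
  primal value c^T x* = 34.5.
Solving the dual: y* = (0, 4, 0, 0.5).
  dual value b^T y* = 34.5.
Strong duality: c^T x* = b^T y*. Confirmed.

34.5


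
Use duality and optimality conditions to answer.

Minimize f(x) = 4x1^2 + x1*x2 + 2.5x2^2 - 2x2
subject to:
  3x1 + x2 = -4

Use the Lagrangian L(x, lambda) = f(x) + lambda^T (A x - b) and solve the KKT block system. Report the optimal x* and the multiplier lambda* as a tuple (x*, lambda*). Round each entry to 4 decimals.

Form the Lagrangian:
  L(x, lambda) = (1/2) x^T Q x + c^T x + lambda^T (A x - b)
Stationarity (grad_x L = 0): Q x + c + A^T lambda = 0.
Primal feasibility: A x = b.

This gives the KKT block system:
  [ Q   A^T ] [ x     ]   [-c ]
  [ A    0  ] [ lambda ] = [ b ]

Solving the linear system:
  x*      = (-1.3191, -0.0426)
  lambda* = (3.5319)
  f(x*)   = 7.1064

x* = (-1.3191, -0.0426), lambda* = (3.5319)


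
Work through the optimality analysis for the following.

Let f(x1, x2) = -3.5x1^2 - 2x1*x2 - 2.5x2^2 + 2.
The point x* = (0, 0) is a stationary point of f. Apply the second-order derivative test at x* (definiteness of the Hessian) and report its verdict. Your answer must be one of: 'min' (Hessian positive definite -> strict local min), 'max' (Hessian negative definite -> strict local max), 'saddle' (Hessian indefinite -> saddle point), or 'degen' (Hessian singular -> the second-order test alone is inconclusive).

Compute the Hessian H = grad^2 f:
  H = [[-7, -2], [-2, -5]]
Verify stationarity: grad f(x*) = H x* + g = (0, 0).
Eigenvalues of H: -8.2361, -3.7639.
Both eigenvalues < 0, so H is negative definite -> x* is a strict local max.

max


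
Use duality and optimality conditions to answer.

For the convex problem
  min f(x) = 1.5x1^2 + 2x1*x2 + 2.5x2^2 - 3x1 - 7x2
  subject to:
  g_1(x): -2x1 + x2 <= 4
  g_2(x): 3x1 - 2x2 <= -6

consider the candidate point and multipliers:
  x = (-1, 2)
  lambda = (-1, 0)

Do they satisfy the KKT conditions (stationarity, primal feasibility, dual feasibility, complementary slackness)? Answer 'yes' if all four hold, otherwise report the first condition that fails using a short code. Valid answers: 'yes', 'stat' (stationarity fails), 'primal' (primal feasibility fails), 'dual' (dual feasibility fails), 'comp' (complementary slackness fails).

Gradient of f: grad f(x) = Q x + c = (-2, 1)
Constraint values g_i(x) = a_i^T x - b_i:
  g_1((-1, 2)) = 0
  g_2((-1, 2)) = -1
Stationarity residual: grad f(x) + sum_i lambda_i a_i = (0, 0)
  -> stationarity OK
Primal feasibility (all g_i <= 0): OK
Dual feasibility (all lambda_i >= 0): FAILS
Complementary slackness (lambda_i * g_i(x) = 0 for all i): OK

Verdict: the first failing condition is dual_feasibility -> dual.

dual


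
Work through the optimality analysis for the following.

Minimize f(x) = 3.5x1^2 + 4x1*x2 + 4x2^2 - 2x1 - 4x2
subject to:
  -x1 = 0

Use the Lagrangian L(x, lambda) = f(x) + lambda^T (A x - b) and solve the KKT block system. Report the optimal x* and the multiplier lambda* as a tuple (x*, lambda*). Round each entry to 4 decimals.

Form the Lagrangian:
  L(x, lambda) = (1/2) x^T Q x + c^T x + lambda^T (A x - b)
Stationarity (grad_x L = 0): Q x + c + A^T lambda = 0.
Primal feasibility: A x = b.

This gives the KKT block system:
  [ Q   A^T ] [ x     ]   [-c ]
  [ A    0  ] [ lambda ] = [ b ]

Solving the linear system:
  x*      = (0, 0.5)
  lambda* = (0)
  f(x*)   = -1

x* = (0, 0.5), lambda* = (0)


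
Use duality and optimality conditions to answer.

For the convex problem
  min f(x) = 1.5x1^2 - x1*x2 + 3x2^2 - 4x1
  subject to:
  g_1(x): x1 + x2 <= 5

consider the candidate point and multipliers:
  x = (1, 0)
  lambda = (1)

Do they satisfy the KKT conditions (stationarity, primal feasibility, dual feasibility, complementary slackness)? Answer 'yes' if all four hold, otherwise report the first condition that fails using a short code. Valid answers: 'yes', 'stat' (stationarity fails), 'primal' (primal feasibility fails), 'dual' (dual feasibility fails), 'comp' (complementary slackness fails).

Gradient of f: grad f(x) = Q x + c = (-1, -1)
Constraint values g_i(x) = a_i^T x - b_i:
  g_1((1, 0)) = -4
Stationarity residual: grad f(x) + sum_i lambda_i a_i = (0, 0)
  -> stationarity OK
Primal feasibility (all g_i <= 0): OK
Dual feasibility (all lambda_i >= 0): OK
Complementary slackness (lambda_i * g_i(x) = 0 for all i): FAILS

Verdict: the first failing condition is complementary_slackness -> comp.

comp


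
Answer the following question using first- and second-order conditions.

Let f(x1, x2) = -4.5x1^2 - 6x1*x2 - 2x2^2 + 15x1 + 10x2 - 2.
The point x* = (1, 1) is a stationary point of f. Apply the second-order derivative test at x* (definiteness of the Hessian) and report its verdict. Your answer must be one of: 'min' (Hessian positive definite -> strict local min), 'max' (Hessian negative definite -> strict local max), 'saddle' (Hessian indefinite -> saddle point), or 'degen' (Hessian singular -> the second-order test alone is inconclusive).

Compute the Hessian H = grad^2 f:
  H = [[-9, -6], [-6, -4]]
Verify stationarity: grad f(x*) = H x* + g = (0, 0).
Eigenvalues of H: -13, 0.
H has a zero eigenvalue (singular; negative semidefinite but not definite), so H is neither positive definite, negative definite, nor indefinite. The second-order test alone is inconclusive -> degen.
(Indeed, f is constant along the null direction of H through x*, so x* is not a strict local extremum.)

degen


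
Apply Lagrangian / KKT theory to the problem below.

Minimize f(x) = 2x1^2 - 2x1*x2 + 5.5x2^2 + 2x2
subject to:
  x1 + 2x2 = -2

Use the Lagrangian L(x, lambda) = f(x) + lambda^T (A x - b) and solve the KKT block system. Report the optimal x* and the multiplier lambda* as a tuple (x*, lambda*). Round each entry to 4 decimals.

Form the Lagrangian:
  L(x, lambda) = (1/2) x^T Q x + c^T x + lambda^T (A x - b)
Stationarity (grad_x L = 0): Q x + c + A^T lambda = 0.
Primal feasibility: A x = b.

This gives the KKT block system:
  [ Q   A^T ] [ x     ]   [-c ]
  [ A    0  ] [ lambda ] = [ b ]

Solving the linear system:
  x*      = (-0.7429, -0.6286)
  lambda* = (1.7143)
  f(x*)   = 1.0857

x* = (-0.7429, -0.6286), lambda* = (1.7143)


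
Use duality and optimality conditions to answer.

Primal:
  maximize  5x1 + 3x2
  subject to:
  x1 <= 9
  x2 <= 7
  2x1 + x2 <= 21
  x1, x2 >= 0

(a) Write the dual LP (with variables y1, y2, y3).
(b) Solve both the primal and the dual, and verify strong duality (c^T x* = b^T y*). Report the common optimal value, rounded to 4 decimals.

The standard primal-dual pair for 'max c^T x s.t. A x <= b, x >= 0' is:
  Dual:  min b^T y  s.t.  A^T y >= c,  y >= 0.

So the dual LP is:
  minimize  9y1 + 7y2 + 21y3
  subject to:
    y1 + 2y3 >= 5
    y2 + y3 >= 3
    y1, y2, y3 >= 0

Solving the primal: x* = (7, 7).
  primal value c^T x* = 56.
Solving the dual: y* = (0, 0.5, 2.5).
  dual value b^T y* = 56.
Strong duality: c^T x* = b^T y*. Confirmed.

56


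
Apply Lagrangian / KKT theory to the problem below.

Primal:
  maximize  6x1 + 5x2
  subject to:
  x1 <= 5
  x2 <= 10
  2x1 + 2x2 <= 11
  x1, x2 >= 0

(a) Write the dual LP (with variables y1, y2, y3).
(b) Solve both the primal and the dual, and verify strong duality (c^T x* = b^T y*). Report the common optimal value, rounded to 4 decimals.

The standard primal-dual pair for 'max c^T x s.t. A x <= b, x >= 0' is:
  Dual:  min b^T y  s.t.  A^T y >= c,  y >= 0.

So the dual LP is:
  minimize  5y1 + 10y2 + 11y3
  subject to:
    y1 + 2y3 >= 6
    y2 + 2y3 >= 5
    y1, y2, y3 >= 0

Solving the primal: x* = (5, 0.5).
  primal value c^T x* = 32.5.
Solving the dual: y* = (1, 0, 2.5).
  dual value b^T y* = 32.5.
Strong duality: c^T x* = b^T y*. Confirmed.

32.5


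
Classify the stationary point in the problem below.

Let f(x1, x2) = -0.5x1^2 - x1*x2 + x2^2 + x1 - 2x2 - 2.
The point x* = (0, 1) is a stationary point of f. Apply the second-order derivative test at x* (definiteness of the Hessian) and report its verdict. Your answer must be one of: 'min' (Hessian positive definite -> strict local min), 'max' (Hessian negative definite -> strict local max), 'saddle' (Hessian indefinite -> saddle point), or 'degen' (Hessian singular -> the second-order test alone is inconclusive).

Compute the Hessian H = grad^2 f:
  H = [[-1, -1], [-1, 2]]
Verify stationarity: grad f(x*) = H x* + g = (0, 0).
Eigenvalues of H: -1.3028, 2.3028.
Eigenvalues have mixed signs, so H is indefinite -> x* is a saddle point.

saddle


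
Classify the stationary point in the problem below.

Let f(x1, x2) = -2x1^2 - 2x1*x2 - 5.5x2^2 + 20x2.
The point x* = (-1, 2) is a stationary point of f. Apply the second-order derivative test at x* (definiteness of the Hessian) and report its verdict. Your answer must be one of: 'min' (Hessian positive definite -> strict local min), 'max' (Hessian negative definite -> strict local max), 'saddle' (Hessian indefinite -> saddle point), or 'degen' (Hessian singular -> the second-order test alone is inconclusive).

Compute the Hessian H = grad^2 f:
  H = [[-4, -2], [-2, -11]]
Verify stationarity: grad f(x*) = H x* + g = (0, 0).
Eigenvalues of H: -11.5311, -3.4689.
Both eigenvalues < 0, so H is negative definite -> x* is a strict local max.

max


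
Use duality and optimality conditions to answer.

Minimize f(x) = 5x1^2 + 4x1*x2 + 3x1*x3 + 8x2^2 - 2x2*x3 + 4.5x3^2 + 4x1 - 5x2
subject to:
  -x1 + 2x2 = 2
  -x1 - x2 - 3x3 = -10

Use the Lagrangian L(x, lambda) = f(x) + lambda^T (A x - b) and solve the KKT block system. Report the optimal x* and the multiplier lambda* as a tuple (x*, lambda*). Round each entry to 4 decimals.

Form the Lagrangian:
  L(x, lambda) = (1/2) x^T Q x + c^T x + lambda^T (A x - b)
Stationarity (grad_x L = 0): Q x + c + A^T lambda = 0.
Primal feasibility: A x = b.

This gives the KKT block system:
  [ Q   A^T ] [ x     ]   [-c ]
  [ A    0  ] [ lambda ] = [ b ]

Solving the linear system:
  x*      = (-0.3836, 0.8082, 3.1918)
  lambda* = (4.3196, 8.653)
  f(x*)   = 36.1575

x* = (-0.3836, 0.8082, 3.1918), lambda* = (4.3196, 8.653)


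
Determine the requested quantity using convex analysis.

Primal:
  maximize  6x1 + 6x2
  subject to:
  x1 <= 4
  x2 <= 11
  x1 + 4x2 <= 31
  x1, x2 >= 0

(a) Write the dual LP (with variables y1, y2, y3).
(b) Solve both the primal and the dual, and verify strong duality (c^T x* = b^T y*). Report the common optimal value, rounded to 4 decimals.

The standard primal-dual pair for 'max c^T x s.t. A x <= b, x >= 0' is:
  Dual:  min b^T y  s.t.  A^T y >= c,  y >= 0.

So the dual LP is:
  minimize  4y1 + 11y2 + 31y3
  subject to:
    y1 + y3 >= 6
    y2 + 4y3 >= 6
    y1, y2, y3 >= 0

Solving the primal: x* = (4, 6.75).
  primal value c^T x* = 64.5.
Solving the dual: y* = (4.5, 0, 1.5).
  dual value b^T y* = 64.5.
Strong duality: c^T x* = b^T y*. Confirmed.

64.5


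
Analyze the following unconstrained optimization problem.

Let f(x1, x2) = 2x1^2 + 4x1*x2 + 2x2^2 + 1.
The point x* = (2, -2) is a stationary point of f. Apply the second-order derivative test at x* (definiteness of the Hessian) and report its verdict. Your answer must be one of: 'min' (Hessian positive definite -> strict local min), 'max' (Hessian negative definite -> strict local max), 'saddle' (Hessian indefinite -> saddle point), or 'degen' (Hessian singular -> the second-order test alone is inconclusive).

Compute the Hessian H = grad^2 f:
  H = [[4, 4], [4, 4]]
Verify stationarity: grad f(x*) = H x* + g = (0, 0).
Eigenvalues of H: 0, 8.
H has a zero eigenvalue (singular; positive semidefinite but not definite), so H is neither positive definite, negative definite, nor indefinite. The second-order test alone is inconclusive -> degen.
(Indeed, f is constant along the null direction of H through x*, so x* is not a strict local extremum.)

degen


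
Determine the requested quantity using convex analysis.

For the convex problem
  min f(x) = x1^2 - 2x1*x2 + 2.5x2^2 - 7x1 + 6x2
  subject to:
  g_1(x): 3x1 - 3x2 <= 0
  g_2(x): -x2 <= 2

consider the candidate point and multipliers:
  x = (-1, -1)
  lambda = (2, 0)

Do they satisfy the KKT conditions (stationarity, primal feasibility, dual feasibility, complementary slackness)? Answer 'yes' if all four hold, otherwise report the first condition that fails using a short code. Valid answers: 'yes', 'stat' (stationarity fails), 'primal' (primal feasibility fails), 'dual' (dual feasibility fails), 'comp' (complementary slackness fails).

Gradient of f: grad f(x) = Q x + c = (-7, 3)
Constraint values g_i(x) = a_i^T x - b_i:
  g_1((-1, -1)) = 0
  g_2((-1, -1)) = -1
Stationarity residual: grad f(x) + sum_i lambda_i a_i = (-1, -3)
  -> stationarity FAILS
Primal feasibility (all g_i <= 0): OK
Dual feasibility (all lambda_i >= 0): OK
Complementary slackness (lambda_i * g_i(x) = 0 for all i): OK

Verdict: the first failing condition is stationarity -> stat.

stat
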